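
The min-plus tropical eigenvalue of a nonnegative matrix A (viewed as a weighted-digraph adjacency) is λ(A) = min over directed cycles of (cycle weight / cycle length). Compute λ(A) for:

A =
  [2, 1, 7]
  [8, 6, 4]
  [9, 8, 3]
λ(A) = 2

Enumerate directed cycles and compute their means (weight / length). Sample:
  cycle 0 → 0: weight = 2, length = 1, mean = 2/1 ≈ 2.000
  cycle 1 → 1: weight = 6, length = 1, mean = 6/1 ≈ 6.000
  cycle 2 → 2: weight = 3, length = 1, mean = 3/1 ≈ 3.000
  cycle 0 → 1 → 0: weight = 9, length = 2, mean = 9/2 ≈ 4.500
  cycle 0 → 2 → 0: weight = 16, length = 2, mean = 16/2 ≈ 8.000
  cycle 1 → 0 → 1: weight = 9, length = 2, mean = 9/2 ≈ 4.500
Minimum mean = 2.000, attained e.g. along the cycle 0 → 0 with weight 2 and length 1. So λ(A) = 2/1 = 2.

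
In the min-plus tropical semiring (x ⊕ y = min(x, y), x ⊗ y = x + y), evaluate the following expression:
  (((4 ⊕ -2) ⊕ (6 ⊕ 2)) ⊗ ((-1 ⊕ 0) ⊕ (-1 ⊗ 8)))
(((4 ⊕ -2) ⊕ (6 ⊕ 2)) ⊗ ((-1 ⊕ 0) ⊕ (-1 ⊗ 8))) = -3

Expand innermost to outermost. Recall ⊕ takes the minimum of its arguments and ⊗ takes their sum. Working out the expression (((4 ⊕ -2) ⊕ (6 ⊕ 2)) ⊗ ((-1 ⊕ 0) ⊕ (-1 ⊗ 8))) gives -3.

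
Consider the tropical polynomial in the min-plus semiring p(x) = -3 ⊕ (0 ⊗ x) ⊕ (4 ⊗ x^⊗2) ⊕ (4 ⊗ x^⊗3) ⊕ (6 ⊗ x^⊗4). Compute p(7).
p(7) = -3

A tropical monomial a ⊗ x^⊗i evaluates to a + i · x. Evaluating each term at x = 7:
  Term 0 contributes -3 + 0 · 7 = -3
  Term 1 contributes 0 + 1 · 7 = 7
  Term 2 contributes 4 + 2 · 7 = 18
  Term 3 contributes 4 + 3 · 7 = 25
  Term 4 contributes 6 + 4 · 7 = 34
p(7) = ⊕ of these = min[-3, 7, 18, 25, 34] = -3.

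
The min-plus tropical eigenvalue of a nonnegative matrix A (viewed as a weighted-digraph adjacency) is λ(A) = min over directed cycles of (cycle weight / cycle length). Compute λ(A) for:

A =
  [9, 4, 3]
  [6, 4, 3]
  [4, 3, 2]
λ(A) = 2

Enumerate directed cycles and compute their means (weight / length). Sample:
  cycle 0 → 0: weight = 9, length = 1, mean = 9/1 ≈ 9.000
  cycle 1 → 1: weight = 4, length = 1, mean = 4/1 ≈ 4.000
  cycle 2 → 2: weight = 2, length = 1, mean = 2/1 ≈ 2.000
  cycle 0 → 1 → 0: weight = 10, length = 2, mean = 10/2 ≈ 5.000
  cycle 0 → 2 → 0: weight = 7, length = 2, mean = 7/2 ≈ 3.500
  cycle 1 → 0 → 1: weight = 10, length = 2, mean = 10/2 ≈ 5.000
Minimum mean = 2.000, attained e.g. along the cycle 2 → 2 with weight 2 and length 1. So λ(A) = 2/1 = 2.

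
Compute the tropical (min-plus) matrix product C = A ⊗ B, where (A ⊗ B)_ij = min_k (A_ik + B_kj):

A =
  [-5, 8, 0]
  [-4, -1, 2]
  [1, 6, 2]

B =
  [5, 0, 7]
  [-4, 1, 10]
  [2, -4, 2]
A ⊗ B =
  [0, -5, 2]
  [-5, -4, 3]
  [2, -2, 4]

Apply the min-plus product entry-by-entry:
  C[0][0] = min over k of (A[0][0] + B[0][0] = -5 + 5 = 0, A[0][1] + B[1][0] = 8 + -4 = 4, A[0][2] + B[2][0] = 0 + 2 = 2) = 0 (attained at k = 0)
  C[0][1] = min over k of (A[0][0] + B[0][1] = -5 + 0 = -5, A[0][1] + B[1][1] = 8 + 1 = 9, A[0][2] + B[2][1] = 0 + -4 = -4) = -5 (attained at k = 0)
  C[0][2] = min over k of (A[0][0] + B[0][2] = -5 + 7 = 2, A[0][1] + B[1][2] = 8 + 10 = 18, A[0][2] + B[2][2] = 0 + 2 = 2) = 2 (attained at k = 0)
  C[1][0] = min over k of (A[1][0] + B[0][0] = -4 + 5 = 1, A[1][1] + B[1][0] = -1 + -4 = -5, A[1][2] + B[2][0] = 2 + 2 = 4) = -5 (attained at k = 1)
  C[1][1] = min over k of (A[1][0] + B[0][1] = -4 + 0 = -4, A[1][1] + B[1][1] = -1 + 1 = 0, A[1][2] + B[2][1] = 2 + -4 = -2) = -4 (attained at k = 0)
  C[1][2] = min over k of (A[1][0] + B[0][2] = -4 + 7 = 3, A[1][1] + B[1][2] = -1 + 10 = 9, A[1][2] + B[2][2] = 2 + 2 = 4) = 3 (attained at k = 0)
  C[2][0] = min over k of (A[2][0] + B[0][0] = 1 + 5 = 6, A[2][1] + B[1][0] = 6 + -4 = 2, A[2][2] + B[2][0] = 2 + 2 = 4) = 2 (attained at k = 1)
  C[2][1] = min over k of (A[2][0] + B[0][1] = 1 + 0 = 1, A[2][1] + B[1][1] = 6 + 1 = 7, A[2][2] + B[2][1] = 2 + -4 = -2) = -2 (attained at k = 2)
  C[2][2] = min over k of (A[2][0] + B[0][2] = 1 + 7 = 8, A[2][1] + B[1][2] = 6 + 10 = 16, A[2][2] + B[2][2] = 2 + 2 = 4) = 4 (attained at k = 2)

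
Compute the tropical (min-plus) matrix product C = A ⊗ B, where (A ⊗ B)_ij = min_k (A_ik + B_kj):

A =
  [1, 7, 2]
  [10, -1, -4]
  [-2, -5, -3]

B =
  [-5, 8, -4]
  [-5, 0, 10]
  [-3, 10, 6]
A ⊗ B =
  [-4, 7, -3]
  [-7, -1, 2]
  [-10, -5, -6]

Apply the min-plus product entry-by-entry:
  C[0][0] = min over k of (A[0][0] + B[0][0] = 1 + -5 = -4, A[0][1] + B[1][0] = 7 + -5 = 2, A[0][2] + B[2][0] = 2 + -3 = -1) = -4 (attained at k = 0)
  C[0][1] = min over k of (A[0][0] + B[0][1] = 1 + 8 = 9, A[0][1] + B[1][1] = 7 + 0 = 7, A[0][2] + B[2][1] = 2 + 10 = 12) = 7 (attained at k = 1)
  C[0][2] = min over k of (A[0][0] + B[0][2] = 1 + -4 = -3, A[0][1] + B[1][2] = 7 + 10 = 17, A[0][2] + B[2][2] = 2 + 6 = 8) = -3 (attained at k = 0)
  C[1][0] = min over k of (A[1][0] + B[0][0] = 10 + -5 = 5, A[1][1] + B[1][0] = -1 + -5 = -6, A[1][2] + B[2][0] = -4 + -3 = -7) = -7 (attained at k = 2)
  C[1][1] = min over k of (A[1][0] + B[0][1] = 10 + 8 = 18, A[1][1] + B[1][1] = -1 + 0 = -1, A[1][2] + B[2][1] = -4 + 10 = 6) = -1 (attained at k = 1)
  C[1][2] = min over k of (A[1][0] + B[0][2] = 10 + -4 = 6, A[1][1] + B[1][2] = -1 + 10 = 9, A[1][2] + B[2][2] = -4 + 6 = 2) = 2 (attained at k = 2)
  C[2][0] = min over k of (A[2][0] + B[0][0] = -2 + -5 = -7, A[2][1] + B[1][0] = -5 + -5 = -10, A[2][2] + B[2][0] = -3 + -3 = -6) = -10 (attained at k = 1)
  C[2][1] = min over k of (A[2][0] + B[0][1] = -2 + 8 = 6, A[2][1] + B[1][1] = -5 + 0 = -5, A[2][2] + B[2][1] = -3 + 10 = 7) = -5 (attained at k = 1)
  C[2][2] = min over k of (A[2][0] + B[0][2] = -2 + -4 = -6, A[2][1] + B[1][2] = -5 + 10 = 5, A[2][2] + B[2][2] = -3 + 6 = 3) = -6 (attained at k = 0)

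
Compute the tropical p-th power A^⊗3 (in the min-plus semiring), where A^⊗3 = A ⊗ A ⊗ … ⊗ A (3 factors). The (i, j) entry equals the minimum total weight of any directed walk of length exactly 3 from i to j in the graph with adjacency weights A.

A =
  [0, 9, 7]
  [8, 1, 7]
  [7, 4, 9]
A^⊗3 =
  [0, 9, 7]
  [8, 3, 9]
  [7, 6, 12]

Each entry (A^⊗3)_ij equals the minimum over all length-3 walks i = v_0 → v_1 → … → v_3 = j of Σ_t A[v_t][v_{t+1}]. For example, for (i, j) = (0, 2) we minimise over 9 possible intermediate vertex sequences; the minimum is 7, attained along the walk 0 → 0 → 0 → 2.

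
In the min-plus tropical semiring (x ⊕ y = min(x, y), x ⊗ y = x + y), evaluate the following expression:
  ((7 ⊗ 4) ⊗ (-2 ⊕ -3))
((7 ⊗ 4) ⊗ (-2 ⊕ -3)) = 8

Expand innermost to outermost. Recall ⊕ takes the minimum of its arguments and ⊗ takes their sum. Working out the expression ((7 ⊗ 4) ⊗ (-2 ⊕ -3)) gives 8.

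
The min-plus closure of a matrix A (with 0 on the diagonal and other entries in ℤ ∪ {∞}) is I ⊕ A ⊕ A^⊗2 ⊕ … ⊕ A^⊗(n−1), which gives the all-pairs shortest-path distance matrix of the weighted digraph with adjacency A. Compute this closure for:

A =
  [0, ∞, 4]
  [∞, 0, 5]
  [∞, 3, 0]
Closure =
  [0, 7, 4]
  [∞, 0, 5]
  [∞, 3, 0]

This is the Floyd-Warshall all-pairs shortest-path computation. For each intermediate vertex k = 0, 1, …, 2, update dist[i][j] ← min(dist[i][j], dist[i][k] + dist[k][j]). The final matrix gives, for each (i, j), the minimum total weight of any directed path from i to j (possibly empty when i = j).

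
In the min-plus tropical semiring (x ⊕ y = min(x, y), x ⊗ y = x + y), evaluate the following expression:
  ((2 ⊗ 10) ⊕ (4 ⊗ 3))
((2 ⊗ 10) ⊕ (4 ⊗ 3)) = 7

Expand innermost to outermost. Recall ⊕ takes the minimum of its arguments and ⊗ takes their sum. Working out the expression ((2 ⊗ 10) ⊕ (4 ⊗ 3)) gives 7.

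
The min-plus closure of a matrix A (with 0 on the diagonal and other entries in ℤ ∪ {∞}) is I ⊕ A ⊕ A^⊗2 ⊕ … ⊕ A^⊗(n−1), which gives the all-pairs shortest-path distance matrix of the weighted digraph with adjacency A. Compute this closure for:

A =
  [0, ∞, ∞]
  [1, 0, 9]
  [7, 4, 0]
Closure =
  [0, ∞, ∞]
  [1, 0, 9]
  [5, 4, 0]

This is the Floyd-Warshall all-pairs shortest-path computation. For each intermediate vertex k = 0, 1, …, 2, update dist[i][j] ← min(dist[i][j], dist[i][k] + dist[k][j]). The final matrix gives, for each (i, j), the minimum total weight of any directed path from i to j (possibly empty when i = j).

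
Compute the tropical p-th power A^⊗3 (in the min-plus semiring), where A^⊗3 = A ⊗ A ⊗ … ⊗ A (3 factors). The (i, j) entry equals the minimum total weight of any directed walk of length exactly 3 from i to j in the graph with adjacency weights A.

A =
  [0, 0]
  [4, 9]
A^⊗3 =
  [0, 0]
  [4, 4]

Each entry (A^⊗3)_ij equals the minimum over all length-3 walks i = v_0 → v_1 → … → v_3 = j of Σ_t A[v_t][v_{t+1}]. For example, for (i, j) = (0, 1) we minimise over 4 possible intermediate vertex sequences; the minimum is 0, attained along the walk 0 → 0 → 0 → 1.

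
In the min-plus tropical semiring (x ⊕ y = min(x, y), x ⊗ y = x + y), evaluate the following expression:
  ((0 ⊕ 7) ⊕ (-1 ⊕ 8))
((0 ⊕ 7) ⊕ (-1 ⊕ 8)) = -1

Expand innermost to outermost. Recall ⊕ takes the minimum of its arguments and ⊗ takes their sum. Working out the expression ((0 ⊕ 7) ⊕ (-1 ⊕ 8)) gives -1.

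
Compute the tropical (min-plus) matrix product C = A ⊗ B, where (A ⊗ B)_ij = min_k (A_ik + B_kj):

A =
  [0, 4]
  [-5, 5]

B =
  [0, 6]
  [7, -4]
A ⊗ B =
  [0, 0]
  [-5, 1]

Apply the min-plus product entry-by-entry:
  C[0][0] = min over k of (A[0][0] + B[0][0] = 0 + 0 = 0, A[0][1] + B[1][0] = 4 + 7 = 11) = 0 (attained at k = 0)
  C[0][1] = min over k of (A[0][0] + B[0][1] = 0 + 6 = 6, A[0][1] + B[1][1] = 4 + -4 = 0) = 0 (attained at k = 1)
  C[1][0] = min over k of (A[1][0] + B[0][0] = -5 + 0 = -5, A[1][1] + B[1][0] = 5 + 7 = 12) = -5 (attained at k = 0)
  C[1][1] = min over k of (A[1][0] + B[0][1] = -5 + 6 = 1, A[1][1] + B[1][1] = 5 + -4 = 1) = 1 (attained at k = 0)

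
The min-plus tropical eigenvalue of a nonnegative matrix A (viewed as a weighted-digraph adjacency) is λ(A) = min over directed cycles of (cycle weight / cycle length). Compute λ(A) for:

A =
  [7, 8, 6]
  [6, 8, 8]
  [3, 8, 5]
λ(A) = 9/2

Enumerate directed cycles and compute their means (weight / length). Sample:
  cycle 0 → 0: weight = 7, length = 1, mean = 7/1 ≈ 7.000
  cycle 1 → 1: weight = 8, length = 1, mean = 8/1 ≈ 8.000
  cycle 2 → 2: weight = 5, length = 1, mean = 5/1 ≈ 5.000
  cycle 0 → 1 → 0: weight = 14, length = 2, mean = 14/2 ≈ 7.000
  cycle 0 → 2 → 0: weight = 9, length = 2, mean = 9/2 ≈ 4.500
  cycle 1 → 0 → 1: weight = 14, length = 2, mean = 14/2 ≈ 7.000
Minimum mean = 4.500, attained e.g. along the cycle 0 → 2 → 0 with weight 9 and length 2. So λ(A) = 9/2 = 9/2.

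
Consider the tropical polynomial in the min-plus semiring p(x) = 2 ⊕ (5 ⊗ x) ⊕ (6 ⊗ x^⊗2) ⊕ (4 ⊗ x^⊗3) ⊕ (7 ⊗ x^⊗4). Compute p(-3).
p(-3) = -5

A tropical monomial a ⊗ x^⊗i evaluates to a + i · x. Evaluating each term at x = -3:
  Term 0 contributes 2 + 0 · -3 = 2
  Term 1 contributes 5 + 1 · -3 = 2
  Term 2 contributes 6 + 2 · -3 = 0
  Term 3 contributes 4 + 3 · -3 = -5
  Term 4 contributes 7 + 4 · -3 = -5
p(-3) = ⊕ of these = min[2, 2, 0, -5, -5] = -5.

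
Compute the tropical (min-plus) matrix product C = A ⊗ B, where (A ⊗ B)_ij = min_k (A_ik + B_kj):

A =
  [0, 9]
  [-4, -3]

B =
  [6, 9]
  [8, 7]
A ⊗ B =
  [6, 9]
  [2, 4]

Apply the min-plus product entry-by-entry:
  C[0][0] = min over k of (A[0][0] + B[0][0] = 0 + 6 = 6, A[0][1] + B[1][0] = 9 + 8 = 17) = 6 (attained at k = 0)
  C[0][1] = min over k of (A[0][0] + B[0][1] = 0 + 9 = 9, A[0][1] + B[1][1] = 9 + 7 = 16) = 9 (attained at k = 0)
  C[1][0] = min over k of (A[1][0] + B[0][0] = -4 + 6 = 2, A[1][1] + B[1][0] = -3 + 8 = 5) = 2 (attained at k = 0)
  C[1][1] = min over k of (A[1][0] + B[0][1] = -4 + 9 = 5, A[1][1] + B[1][1] = -3 + 7 = 4) = 4 (attained at k = 1)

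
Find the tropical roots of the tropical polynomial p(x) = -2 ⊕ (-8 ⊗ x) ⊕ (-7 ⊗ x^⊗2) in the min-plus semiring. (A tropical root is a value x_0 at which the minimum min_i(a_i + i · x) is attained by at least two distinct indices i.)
Roots: {-1, 6}

Each tropical root is a break point of the lower envelope of the lines y = a_i + i · x (there are 3 lines, with slopes 0, 1, ..., 2). Only the lines that attain the minimum somewhere contribute to roots; other lines are dominated. Here the surviving (envelope) indices are i = 2, i = 1, i = 0.
Intersections between consecutive envelope lines give the roots: for adjacent envelope indices i < j the intersection is x = (a_i − a_j) / (j − i). Reading off the sorted break points: {-1, 6}.
Verification: at each break x_0, at least two indices attain the minimum of min_i(a_i + i · x_0).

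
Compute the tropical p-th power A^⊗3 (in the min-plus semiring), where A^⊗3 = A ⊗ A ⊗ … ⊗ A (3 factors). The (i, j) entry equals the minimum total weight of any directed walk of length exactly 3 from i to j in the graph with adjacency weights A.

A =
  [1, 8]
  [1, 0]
A^⊗3 =
  [3, 8]
  [1, 0]

Each entry (A^⊗3)_ij equals the minimum over all length-3 walks i = v_0 → v_1 → … → v_3 = j of Σ_t A[v_t][v_{t+1}]. For example, for (i, j) = (0, 1) we minimise over 4 possible intermediate vertex sequences; the minimum is 8, attained along the walk 0 → 1 → 1 → 1.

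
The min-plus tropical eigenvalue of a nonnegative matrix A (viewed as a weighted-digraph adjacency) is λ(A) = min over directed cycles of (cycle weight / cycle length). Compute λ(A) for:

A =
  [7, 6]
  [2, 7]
λ(A) = 4

Enumerate directed cycles and compute their means (weight / length). Sample:
  cycle 0 → 0: weight = 7, length = 1, mean = 7/1 ≈ 7.000
  cycle 1 → 1: weight = 7, length = 1, mean = 7/1 ≈ 7.000
  cycle 0 → 1 → 0: weight = 8, length = 2, mean = 8/2 ≈ 4.000
  cycle 1 → 0 → 1: weight = 8, length = 2, mean = 8/2 ≈ 4.000
Minimum mean = 4.000, attained e.g. along the cycle 0 → 1 → 0 with weight 8 and length 2. So λ(A) = 8/2 = 4.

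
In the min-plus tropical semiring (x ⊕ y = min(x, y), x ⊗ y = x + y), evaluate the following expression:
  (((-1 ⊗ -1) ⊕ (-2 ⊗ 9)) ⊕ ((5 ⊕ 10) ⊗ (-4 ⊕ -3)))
(((-1 ⊗ -1) ⊕ (-2 ⊗ 9)) ⊕ ((5 ⊕ 10) ⊗ (-4 ⊕ -3))) = -2

Expand innermost to outermost. Recall ⊕ takes the minimum of its arguments and ⊗ takes their sum. Working out the expression (((-1 ⊗ -1) ⊕ (-2 ⊗ 9)) ⊕ ((5 ⊕ 10) ⊗ (-4 ⊕ -3))) gives -2.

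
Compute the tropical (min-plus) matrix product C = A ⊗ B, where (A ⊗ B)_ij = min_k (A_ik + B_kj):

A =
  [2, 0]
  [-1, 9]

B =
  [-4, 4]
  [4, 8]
A ⊗ B =
  [-2, 6]
  [-5, 3]

Apply the min-plus product entry-by-entry:
  C[0][0] = min over k of (A[0][0] + B[0][0] = 2 + -4 = -2, A[0][1] + B[1][0] = 0 + 4 = 4) = -2 (attained at k = 0)
  C[0][1] = min over k of (A[0][0] + B[0][1] = 2 + 4 = 6, A[0][1] + B[1][1] = 0 + 8 = 8) = 6 (attained at k = 0)
  C[1][0] = min over k of (A[1][0] + B[0][0] = -1 + -4 = -5, A[1][1] + B[1][0] = 9 + 4 = 13) = -5 (attained at k = 0)
  C[1][1] = min over k of (A[1][0] + B[0][1] = -1 + 4 = 3, A[1][1] + B[1][1] = 9 + 8 = 17) = 3 (attained at k = 0)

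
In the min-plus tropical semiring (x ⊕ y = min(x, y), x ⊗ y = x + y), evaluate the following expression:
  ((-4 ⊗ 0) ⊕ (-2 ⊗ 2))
((-4 ⊗ 0) ⊕ (-2 ⊗ 2)) = -4

Expand innermost to outermost. Recall ⊕ takes the minimum of its arguments and ⊗ takes their sum. Working out the expression ((-4 ⊗ 0) ⊕ (-2 ⊗ 2)) gives -4.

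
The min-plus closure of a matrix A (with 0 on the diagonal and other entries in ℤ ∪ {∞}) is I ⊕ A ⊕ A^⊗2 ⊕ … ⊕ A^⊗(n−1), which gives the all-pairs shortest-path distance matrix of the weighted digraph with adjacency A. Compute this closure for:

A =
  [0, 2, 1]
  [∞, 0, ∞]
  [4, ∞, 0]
Closure =
  [0, 2, 1]
  [∞, 0, ∞]
  [4, 6, 0]

This is the Floyd-Warshall all-pairs shortest-path computation. For each intermediate vertex k = 0, 1, …, 2, update dist[i][j] ← min(dist[i][j], dist[i][k] + dist[k][j]). The final matrix gives, for each (i, j), the minimum total weight of any directed path from i to j (possibly empty when i = j).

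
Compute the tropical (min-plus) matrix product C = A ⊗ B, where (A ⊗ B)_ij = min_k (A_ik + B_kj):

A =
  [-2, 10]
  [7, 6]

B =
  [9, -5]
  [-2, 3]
A ⊗ B =
  [7, -7]
  [4, 2]

Apply the min-plus product entry-by-entry:
  C[0][0] = min over k of (A[0][0] + B[0][0] = -2 + 9 = 7, A[0][1] + B[1][0] = 10 + -2 = 8) = 7 (attained at k = 0)
  C[0][1] = min over k of (A[0][0] + B[0][1] = -2 + -5 = -7, A[0][1] + B[1][1] = 10 + 3 = 13) = -7 (attained at k = 0)
  C[1][0] = min over k of (A[1][0] + B[0][0] = 7 + 9 = 16, A[1][1] + B[1][0] = 6 + -2 = 4) = 4 (attained at k = 1)
  C[1][1] = min over k of (A[1][0] + B[0][1] = 7 + -5 = 2, A[1][1] + B[1][1] = 6 + 3 = 9) = 2 (attained at k = 0)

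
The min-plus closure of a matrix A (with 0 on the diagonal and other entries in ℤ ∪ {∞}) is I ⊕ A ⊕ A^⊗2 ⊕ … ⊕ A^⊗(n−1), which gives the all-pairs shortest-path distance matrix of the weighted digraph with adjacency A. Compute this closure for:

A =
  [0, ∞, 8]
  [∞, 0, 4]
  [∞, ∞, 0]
Closure =
  [0, ∞, 8]
  [∞, 0, 4]
  [∞, ∞, 0]

This is the Floyd-Warshall all-pairs shortest-path computation. For each intermediate vertex k = 0, 1, …, 2, update dist[i][j] ← min(dist[i][j], dist[i][k] + dist[k][j]). The final matrix gives, for each (i, j), the minimum total weight of any directed path from i to j (possibly empty when i = j).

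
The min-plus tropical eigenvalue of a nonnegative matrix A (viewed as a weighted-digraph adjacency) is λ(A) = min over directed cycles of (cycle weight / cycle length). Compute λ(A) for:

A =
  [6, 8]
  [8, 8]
λ(A) = 6

Enumerate directed cycles and compute their means (weight / length). Sample:
  cycle 0 → 0: weight = 6, length = 1, mean = 6/1 ≈ 6.000
  cycle 1 → 1: weight = 8, length = 1, mean = 8/1 ≈ 8.000
  cycle 0 → 1 → 0: weight = 16, length = 2, mean = 16/2 ≈ 8.000
  cycle 1 → 0 → 1: weight = 16, length = 2, mean = 16/2 ≈ 8.000
Minimum mean = 6.000, attained e.g. along the cycle 0 → 0 with weight 6 and length 1. So λ(A) = 6/1 = 6.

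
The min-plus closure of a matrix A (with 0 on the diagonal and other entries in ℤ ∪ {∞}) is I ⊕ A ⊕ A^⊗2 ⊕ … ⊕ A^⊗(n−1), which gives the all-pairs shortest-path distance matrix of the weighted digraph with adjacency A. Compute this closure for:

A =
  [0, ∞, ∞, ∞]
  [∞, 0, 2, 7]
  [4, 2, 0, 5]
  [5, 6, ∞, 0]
Closure =
  [0, ∞, ∞, ∞]
  [6, 0, 2, 7]
  [4, 2, 0, 5]
  [5, 6, 8, 0]

This is the Floyd-Warshall all-pairs shortest-path computation. For each intermediate vertex k = 0, 1, …, 3, update dist[i][j] ← min(dist[i][j], dist[i][k] + dist[k][j]). The final matrix gives, for each (i, j), the minimum total weight of any directed path from i to j (possibly empty when i = j).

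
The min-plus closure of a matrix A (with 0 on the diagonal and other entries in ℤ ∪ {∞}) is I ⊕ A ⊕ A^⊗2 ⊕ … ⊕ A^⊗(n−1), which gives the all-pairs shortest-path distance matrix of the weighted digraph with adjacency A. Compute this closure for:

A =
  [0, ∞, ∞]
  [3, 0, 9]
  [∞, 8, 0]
Closure =
  [0, ∞, ∞]
  [3, 0, 9]
  [11, 8, 0]

This is the Floyd-Warshall all-pairs shortest-path computation. For each intermediate vertex k = 0, 1, …, 2, update dist[i][j] ← min(dist[i][j], dist[i][k] + dist[k][j]). The final matrix gives, for each (i, j), the minimum total weight of any directed path from i to j (possibly empty when i = j).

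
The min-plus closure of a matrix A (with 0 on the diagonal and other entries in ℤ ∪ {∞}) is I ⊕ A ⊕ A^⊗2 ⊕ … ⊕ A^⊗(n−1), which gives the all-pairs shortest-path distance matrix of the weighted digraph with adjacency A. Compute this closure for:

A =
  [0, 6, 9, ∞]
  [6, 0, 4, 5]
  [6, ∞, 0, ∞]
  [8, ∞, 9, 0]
Closure =
  [0, 6, 9, 11]
  [6, 0, 4, 5]
  [6, 12, 0, 17]
  [8, 14, 9, 0]

This is the Floyd-Warshall all-pairs shortest-path computation. For each intermediate vertex k = 0, 1, …, 3, update dist[i][j] ← min(dist[i][j], dist[i][k] + dist[k][j]). The final matrix gives, for each (i, j), the minimum total weight of any directed path from i to j (possibly empty when i = j).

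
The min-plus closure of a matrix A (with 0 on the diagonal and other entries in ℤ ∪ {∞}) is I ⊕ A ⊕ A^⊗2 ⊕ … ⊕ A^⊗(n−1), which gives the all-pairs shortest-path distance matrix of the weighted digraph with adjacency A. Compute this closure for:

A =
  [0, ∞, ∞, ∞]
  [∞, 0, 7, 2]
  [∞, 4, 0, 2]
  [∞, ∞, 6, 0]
Closure =
  [0, ∞, ∞, ∞]
  [∞, 0, 7, 2]
  [∞, 4, 0, 2]
  [∞, 10, 6, 0]

This is the Floyd-Warshall all-pairs shortest-path computation. For each intermediate vertex k = 0, 1, …, 3, update dist[i][j] ← min(dist[i][j], dist[i][k] + dist[k][j]). The final matrix gives, for each (i, j), the minimum total weight of any directed path from i to j (possibly empty when i = j).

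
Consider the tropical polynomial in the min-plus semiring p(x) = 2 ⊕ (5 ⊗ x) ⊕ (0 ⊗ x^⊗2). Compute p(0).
p(0) = 0

A tropical monomial a ⊗ x^⊗i evaluates to a + i · x. Evaluating each term at x = 0:
  Term 0 contributes 2 + 0 · 0 = 2
  Term 1 contributes 5 + 1 · 0 = 5
  Term 2 contributes 0 + 2 · 0 = 0
p(0) = ⊕ of these = min[2, 5, 0] = 0.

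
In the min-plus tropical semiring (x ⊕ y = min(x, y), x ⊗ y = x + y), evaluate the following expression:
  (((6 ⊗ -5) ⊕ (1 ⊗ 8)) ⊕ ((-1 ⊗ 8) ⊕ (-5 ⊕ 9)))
(((6 ⊗ -5) ⊕ (1 ⊗ 8)) ⊕ ((-1 ⊗ 8) ⊕ (-5 ⊕ 9))) = -5

Expand innermost to outermost. Recall ⊕ takes the minimum of its arguments and ⊗ takes their sum. Working out the expression (((6 ⊗ -5) ⊕ (1 ⊗ 8)) ⊕ ((-1 ⊗ 8) ⊕ (-5 ⊕ 9))) gives -5.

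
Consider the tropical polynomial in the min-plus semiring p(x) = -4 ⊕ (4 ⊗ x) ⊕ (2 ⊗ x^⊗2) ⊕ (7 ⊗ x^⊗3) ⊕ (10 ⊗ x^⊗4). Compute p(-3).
p(-3) = -4

A tropical monomial a ⊗ x^⊗i evaluates to a + i · x. Evaluating each term at x = -3:
  Term 0 contributes -4 + 0 · -3 = -4
  Term 1 contributes 4 + 1 · -3 = 1
  Term 2 contributes 2 + 2 · -3 = -4
  Term 3 contributes 7 + 3 · -3 = -2
  Term 4 contributes 10 + 4 · -3 = -2
p(-3) = ⊕ of these = min[-4, 1, -4, -2, -2] = -4.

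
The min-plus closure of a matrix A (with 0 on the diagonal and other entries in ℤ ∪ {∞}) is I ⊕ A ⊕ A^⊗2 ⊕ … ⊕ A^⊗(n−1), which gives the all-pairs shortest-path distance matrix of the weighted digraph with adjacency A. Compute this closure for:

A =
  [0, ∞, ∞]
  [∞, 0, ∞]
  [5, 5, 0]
Closure =
  [0, ∞, ∞]
  [∞, 0, ∞]
  [5, 5, 0]

This is the Floyd-Warshall all-pairs shortest-path computation. For each intermediate vertex k = 0, 1, …, 2, update dist[i][j] ← min(dist[i][j], dist[i][k] + dist[k][j]). The final matrix gives, for each (i, j), the minimum total weight of any directed path from i to j (possibly empty when i = j).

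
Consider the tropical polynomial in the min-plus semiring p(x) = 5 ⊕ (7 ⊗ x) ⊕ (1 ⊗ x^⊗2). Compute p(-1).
p(-1) = -1

A tropical monomial a ⊗ x^⊗i evaluates to a + i · x. Evaluating each term at x = -1:
  Term 0 contributes 5 + 0 · -1 = 5
  Term 1 contributes 7 + 1 · -1 = 6
  Term 2 contributes 1 + 2 · -1 = -1
p(-1) = ⊕ of these = min[5, 6, -1] = -1.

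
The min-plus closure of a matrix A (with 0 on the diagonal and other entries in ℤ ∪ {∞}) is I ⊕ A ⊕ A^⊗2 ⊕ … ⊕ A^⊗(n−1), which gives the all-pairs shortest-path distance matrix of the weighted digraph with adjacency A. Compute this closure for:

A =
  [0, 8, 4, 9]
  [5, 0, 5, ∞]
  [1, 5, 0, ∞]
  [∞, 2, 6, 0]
Closure =
  [0, 8, 4, 9]
  [5, 0, 5, 14]
  [1, 5, 0, 10]
  [7, 2, 6, 0]

This is the Floyd-Warshall all-pairs shortest-path computation. For each intermediate vertex k = 0, 1, …, 3, update dist[i][j] ← min(dist[i][j], dist[i][k] + dist[k][j]). The final matrix gives, for each (i, j), the minimum total weight of any directed path from i to j (possibly empty when i = j).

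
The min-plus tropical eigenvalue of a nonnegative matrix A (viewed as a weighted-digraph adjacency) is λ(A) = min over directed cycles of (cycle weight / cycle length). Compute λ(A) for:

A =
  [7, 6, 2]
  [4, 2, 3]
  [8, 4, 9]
λ(A) = 2

Enumerate directed cycles and compute their means (weight / length). Sample:
  cycle 0 → 0: weight = 7, length = 1, mean = 7/1 ≈ 7.000
  cycle 1 → 1: weight = 2, length = 1, mean = 2/1 ≈ 2.000
  cycle 2 → 2: weight = 9, length = 1, mean = 9/1 ≈ 9.000
  cycle 0 → 1 → 0: weight = 10, length = 2, mean = 10/2 ≈ 5.000
  cycle 0 → 2 → 0: weight = 10, length = 2, mean = 10/2 ≈ 5.000
  cycle 1 → 0 → 1: weight = 10, length = 2, mean = 10/2 ≈ 5.000
Minimum mean = 2.000, attained e.g. along the cycle 1 → 1 with weight 2 and length 1. So λ(A) = 2/1 = 2.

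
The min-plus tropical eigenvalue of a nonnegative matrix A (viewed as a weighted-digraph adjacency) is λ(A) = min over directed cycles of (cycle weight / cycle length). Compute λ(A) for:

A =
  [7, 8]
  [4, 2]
λ(A) = 2

Enumerate directed cycles and compute their means (weight / length). Sample:
  cycle 0 → 0: weight = 7, length = 1, mean = 7/1 ≈ 7.000
  cycle 1 → 1: weight = 2, length = 1, mean = 2/1 ≈ 2.000
  cycle 0 → 1 → 0: weight = 12, length = 2, mean = 12/2 ≈ 6.000
  cycle 1 → 0 → 1: weight = 12, length = 2, mean = 12/2 ≈ 6.000
Minimum mean = 2.000, attained e.g. along the cycle 1 → 1 with weight 2 and length 1. So λ(A) = 2/1 = 2.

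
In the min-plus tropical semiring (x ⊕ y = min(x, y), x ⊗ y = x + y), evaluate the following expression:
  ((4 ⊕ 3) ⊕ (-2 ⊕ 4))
((4 ⊕ 3) ⊕ (-2 ⊕ 4)) = -2

Expand innermost to outermost. Recall ⊕ takes the minimum of its arguments and ⊗ takes their sum. Working out the expression ((4 ⊕ 3) ⊕ (-2 ⊕ 4)) gives -2.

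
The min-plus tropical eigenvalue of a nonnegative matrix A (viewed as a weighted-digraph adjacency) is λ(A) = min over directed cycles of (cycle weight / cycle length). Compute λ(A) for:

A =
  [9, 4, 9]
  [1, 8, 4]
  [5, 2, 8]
λ(A) = 5/2

Enumerate directed cycles and compute their means (weight / length). Sample:
  cycle 0 → 0: weight = 9, length = 1, mean = 9/1 ≈ 9.000
  cycle 1 → 1: weight = 8, length = 1, mean = 8/1 ≈ 8.000
  cycle 2 → 2: weight = 8, length = 1, mean = 8/1 ≈ 8.000
  cycle 0 → 1 → 0: weight = 5, length = 2, mean = 5/2 ≈ 2.500
  cycle 0 → 2 → 0: weight = 14, length = 2, mean = 14/2 ≈ 7.000
  cycle 1 → 0 → 1: weight = 5, length = 2, mean = 5/2 ≈ 2.500
Minimum mean = 2.500, attained e.g. along the cycle 0 → 1 → 0 with weight 5 and length 2. So λ(A) = 5/2 = 5/2.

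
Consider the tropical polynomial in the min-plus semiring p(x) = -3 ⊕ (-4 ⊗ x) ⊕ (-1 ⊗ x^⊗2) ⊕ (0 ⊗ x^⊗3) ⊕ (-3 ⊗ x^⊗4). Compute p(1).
p(1) = -3

A tropical monomial a ⊗ x^⊗i evaluates to a + i · x. Evaluating each term at x = 1:
  Term 0 contributes -3 + 0 · 1 = -3
  Term 1 contributes -4 + 1 · 1 = -3
  Term 2 contributes -1 + 2 · 1 = 1
  Term 3 contributes 0 + 3 · 1 = 3
  Term 4 contributes -3 + 4 · 1 = 1
p(1) = ⊕ of these = min[-3, -3, 1, 3, 1] = -3.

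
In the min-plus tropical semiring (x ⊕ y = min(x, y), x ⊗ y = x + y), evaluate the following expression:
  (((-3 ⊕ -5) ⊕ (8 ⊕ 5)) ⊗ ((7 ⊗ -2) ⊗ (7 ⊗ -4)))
(((-3 ⊕ -5) ⊕ (8 ⊕ 5)) ⊗ ((7 ⊗ -2) ⊗ (7 ⊗ -4))) = 3

Expand innermost to outermost. Recall ⊕ takes the minimum of its arguments and ⊗ takes their sum. Working out the expression (((-3 ⊕ -5) ⊕ (8 ⊕ 5)) ⊗ ((7 ⊗ -2) ⊗ (7 ⊗ -4))) gives 3.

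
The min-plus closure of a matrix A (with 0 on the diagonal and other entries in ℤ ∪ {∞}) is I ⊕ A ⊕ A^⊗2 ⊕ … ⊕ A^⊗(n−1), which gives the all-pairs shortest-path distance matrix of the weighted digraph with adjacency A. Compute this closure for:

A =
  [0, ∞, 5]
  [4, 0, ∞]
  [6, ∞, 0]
Closure =
  [0, ∞, 5]
  [4, 0, 9]
  [6, ∞, 0]

This is the Floyd-Warshall all-pairs shortest-path computation. For each intermediate vertex k = 0, 1, …, 2, update dist[i][j] ← min(dist[i][j], dist[i][k] + dist[k][j]). The final matrix gives, for each (i, j), the minimum total weight of any directed path from i to j (possibly empty when i = j).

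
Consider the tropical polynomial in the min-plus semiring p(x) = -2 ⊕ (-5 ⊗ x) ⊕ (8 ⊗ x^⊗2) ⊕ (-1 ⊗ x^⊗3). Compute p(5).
p(5) = -2

A tropical monomial a ⊗ x^⊗i evaluates to a + i · x. Evaluating each term at x = 5:
  Term 0 contributes -2 + 0 · 5 = -2
  Term 1 contributes -5 + 1 · 5 = 0
  Term 2 contributes 8 + 2 · 5 = 18
  Term 3 contributes -1 + 3 · 5 = 14
p(5) = ⊕ of these = min[-2, 0, 18, 14] = -2.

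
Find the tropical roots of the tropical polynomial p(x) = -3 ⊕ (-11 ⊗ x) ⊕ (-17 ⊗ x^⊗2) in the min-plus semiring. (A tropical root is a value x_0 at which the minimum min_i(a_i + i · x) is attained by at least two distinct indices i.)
Roots: {6, 8}

Each tropical root is a break point of the lower envelope of the lines y = a_i + i · x (there are 3 lines, with slopes 0, 1, ..., 2). Only the lines that attain the minimum somewhere contribute to roots; other lines are dominated. Here the surviving (envelope) indices are i = 2, i = 1, i = 0.
Intersections between consecutive envelope lines give the roots: for adjacent envelope indices i < j the intersection is x = (a_i − a_j) / (j − i). Reading off the sorted break points: {6, 8}.
Verification: at each break x_0, at least two indices attain the minimum of min_i(a_i + i · x_0).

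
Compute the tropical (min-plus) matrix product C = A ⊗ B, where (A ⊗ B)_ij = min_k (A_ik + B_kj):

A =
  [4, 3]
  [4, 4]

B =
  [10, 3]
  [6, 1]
A ⊗ B =
  [9, 4]
  [10, 5]

Apply the min-plus product entry-by-entry:
  C[0][0] = min over k of (A[0][0] + B[0][0] = 4 + 10 = 14, A[0][1] + B[1][0] = 3 + 6 = 9) = 9 (attained at k = 1)
  C[0][1] = min over k of (A[0][0] + B[0][1] = 4 + 3 = 7, A[0][1] + B[1][1] = 3 + 1 = 4) = 4 (attained at k = 1)
  C[1][0] = min over k of (A[1][0] + B[0][0] = 4 + 10 = 14, A[1][1] + B[1][0] = 4 + 6 = 10) = 10 (attained at k = 1)
  C[1][1] = min over k of (A[1][0] + B[0][1] = 4 + 3 = 7, A[1][1] + B[1][1] = 4 + 1 = 5) = 5 (attained at k = 1)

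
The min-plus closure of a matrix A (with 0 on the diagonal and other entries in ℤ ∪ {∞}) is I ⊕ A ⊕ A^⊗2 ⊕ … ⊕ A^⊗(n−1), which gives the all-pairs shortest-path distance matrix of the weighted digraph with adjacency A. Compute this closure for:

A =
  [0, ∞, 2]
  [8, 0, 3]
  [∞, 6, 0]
Closure =
  [0, 8, 2]
  [8, 0, 3]
  [14, 6, 0]

This is the Floyd-Warshall all-pairs shortest-path computation. For each intermediate vertex k = 0, 1, …, 2, update dist[i][j] ← min(dist[i][j], dist[i][k] + dist[k][j]). The final matrix gives, for each (i, j), the minimum total weight of any directed path from i to j (possibly empty when i = j).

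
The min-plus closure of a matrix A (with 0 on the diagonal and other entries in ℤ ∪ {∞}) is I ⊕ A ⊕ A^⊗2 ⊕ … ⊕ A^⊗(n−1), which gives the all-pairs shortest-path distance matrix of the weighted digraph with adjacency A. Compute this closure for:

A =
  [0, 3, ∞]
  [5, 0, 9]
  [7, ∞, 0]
Closure =
  [0, 3, 12]
  [5, 0, 9]
  [7, 10, 0]

This is the Floyd-Warshall all-pairs shortest-path computation. For each intermediate vertex k = 0, 1, …, 2, update dist[i][j] ← min(dist[i][j], dist[i][k] + dist[k][j]). The final matrix gives, for each (i, j), the minimum total weight of any directed path from i to j (possibly empty when i = j).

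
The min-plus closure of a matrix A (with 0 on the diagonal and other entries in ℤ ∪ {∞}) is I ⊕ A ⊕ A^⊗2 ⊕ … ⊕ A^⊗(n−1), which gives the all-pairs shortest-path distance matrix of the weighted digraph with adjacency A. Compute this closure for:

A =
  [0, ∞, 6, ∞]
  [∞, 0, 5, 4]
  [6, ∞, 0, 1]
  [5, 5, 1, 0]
Closure =
  [0, 12, 6, 7]
  [9, 0, 5, 4]
  [6, 6, 0, 1]
  [5, 5, 1, 0]

This is the Floyd-Warshall all-pairs shortest-path computation. For each intermediate vertex k = 0, 1, …, 3, update dist[i][j] ← min(dist[i][j], dist[i][k] + dist[k][j]). The final matrix gives, for each (i, j), the minimum total weight of any directed path from i to j (possibly empty when i = j).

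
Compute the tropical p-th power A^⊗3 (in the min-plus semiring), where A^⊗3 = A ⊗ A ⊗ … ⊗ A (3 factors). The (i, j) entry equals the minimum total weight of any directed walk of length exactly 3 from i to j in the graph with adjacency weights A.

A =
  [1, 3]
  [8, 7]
A^⊗3 =
  [3, 5]
  [10, 12]

Each entry (A^⊗3)_ij equals the minimum over all length-3 walks i = v_0 → v_1 → … → v_3 = j of Σ_t A[v_t][v_{t+1}]. For example, for (i, j) = (0, 1) we minimise over 4 possible intermediate vertex sequences; the minimum is 5, attained along the walk 0 → 0 → 0 → 1.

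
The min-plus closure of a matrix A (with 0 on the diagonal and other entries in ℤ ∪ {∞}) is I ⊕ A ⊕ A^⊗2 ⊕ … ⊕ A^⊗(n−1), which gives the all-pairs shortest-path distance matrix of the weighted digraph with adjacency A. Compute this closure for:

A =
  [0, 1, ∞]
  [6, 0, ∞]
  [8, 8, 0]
Closure =
  [0, 1, ∞]
  [6, 0, ∞]
  [8, 8, 0]

This is the Floyd-Warshall all-pairs shortest-path computation. For each intermediate vertex k = 0, 1, …, 2, update dist[i][j] ← min(dist[i][j], dist[i][k] + dist[k][j]). The final matrix gives, for each (i, j), the minimum total weight of any directed path from i to j (possibly empty when i = j).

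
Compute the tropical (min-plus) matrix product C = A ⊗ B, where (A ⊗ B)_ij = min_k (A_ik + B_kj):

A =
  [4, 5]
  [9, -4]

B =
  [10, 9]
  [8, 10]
A ⊗ B =
  [13, 13]
  [4, 6]

Apply the min-plus product entry-by-entry:
  C[0][0] = min over k of (A[0][0] + B[0][0] = 4 + 10 = 14, A[0][1] + B[1][0] = 5 + 8 = 13) = 13 (attained at k = 1)
  C[0][1] = min over k of (A[0][0] + B[0][1] = 4 + 9 = 13, A[0][1] + B[1][1] = 5 + 10 = 15) = 13 (attained at k = 0)
  C[1][0] = min over k of (A[1][0] + B[0][0] = 9 + 10 = 19, A[1][1] + B[1][0] = -4 + 8 = 4) = 4 (attained at k = 1)
  C[1][1] = min over k of (A[1][0] + B[0][1] = 9 + 9 = 18, A[1][1] + B[1][1] = -4 + 10 = 6) = 6 (attained at k = 1)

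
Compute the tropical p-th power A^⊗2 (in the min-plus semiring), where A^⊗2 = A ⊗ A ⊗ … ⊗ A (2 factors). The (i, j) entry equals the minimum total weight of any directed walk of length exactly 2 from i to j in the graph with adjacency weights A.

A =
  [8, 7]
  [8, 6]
A^⊗2 =
  [15, 13]
  [14, 12]

Each entry (A^⊗2)_ij equals the minimum over all length-2 walks i = v_0 → v_1 → … → v_2 = j of Σ_t A[v_t][v_{t+1}]. For example, for (i, j) = (0, 1) we minimise over 2 possible intermediate vertex sequences; the minimum is 13, attained along the walk 0 → 1 → 1.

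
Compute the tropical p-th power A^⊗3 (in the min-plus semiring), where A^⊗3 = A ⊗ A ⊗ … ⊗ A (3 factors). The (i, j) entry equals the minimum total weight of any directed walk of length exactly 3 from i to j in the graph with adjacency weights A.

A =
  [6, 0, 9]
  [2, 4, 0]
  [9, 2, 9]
A^⊗3 =
  [6, 2, 4]
  [4, 6, 2]
  [8, 4, 6]

Each entry (A^⊗3)_ij equals the minimum over all length-3 walks i = v_0 → v_1 → … → v_3 = j of Σ_t A[v_t][v_{t+1}]. For example, for (i, j) = (0, 2) we minimise over 9 possible intermediate vertex sequences; the minimum is 4, attained along the walk 0 → 1 → 1 → 2.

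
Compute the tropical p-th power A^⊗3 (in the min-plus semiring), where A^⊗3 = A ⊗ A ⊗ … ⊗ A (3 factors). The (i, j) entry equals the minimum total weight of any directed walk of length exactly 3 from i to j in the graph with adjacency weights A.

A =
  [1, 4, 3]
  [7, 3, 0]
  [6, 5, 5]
A^⊗3 =
  [3, 6, 5]
  [7, 8, 5]
  [8, 10, 8]

Each entry (A^⊗3)_ij equals the minimum over all length-3 walks i = v_0 → v_1 → … → v_3 = j of Σ_t A[v_t][v_{t+1}]. For example, for (i, j) = (0, 2) we minimise over 9 possible intermediate vertex sequences; the minimum is 5, attained along the walk 0 → 0 → 0 → 2.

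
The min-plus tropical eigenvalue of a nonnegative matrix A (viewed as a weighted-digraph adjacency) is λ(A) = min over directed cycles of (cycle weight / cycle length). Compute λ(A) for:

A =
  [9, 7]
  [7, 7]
λ(A) = 7

Enumerate directed cycles and compute their means (weight / length). Sample:
  cycle 0 → 0: weight = 9, length = 1, mean = 9/1 ≈ 9.000
  cycle 1 → 1: weight = 7, length = 1, mean = 7/1 ≈ 7.000
  cycle 0 → 1 → 0: weight = 14, length = 2, mean = 14/2 ≈ 7.000
  cycle 1 → 0 → 1: weight = 14, length = 2, mean = 14/2 ≈ 7.000
Minimum mean = 7.000, attained e.g. along the cycle 1 → 1 with weight 7 and length 1. So λ(A) = 7/1 = 7.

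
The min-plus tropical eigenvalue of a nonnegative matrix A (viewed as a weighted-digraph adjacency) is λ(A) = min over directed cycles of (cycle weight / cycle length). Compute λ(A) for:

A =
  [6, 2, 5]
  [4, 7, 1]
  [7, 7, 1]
λ(A) = 1

Enumerate directed cycles and compute their means (weight / length). Sample:
  cycle 0 → 0: weight = 6, length = 1, mean = 6/1 ≈ 6.000
  cycle 1 → 1: weight = 7, length = 1, mean = 7/1 ≈ 7.000
  cycle 2 → 2: weight = 1, length = 1, mean = 1/1 ≈ 1.000
  cycle 0 → 1 → 0: weight = 6, length = 2, mean = 6/2 ≈ 3.000
  cycle 0 → 2 → 0: weight = 12, length = 2, mean = 12/2 ≈ 6.000
  cycle 1 → 0 → 1: weight = 6, length = 2, mean = 6/2 ≈ 3.000
Minimum mean = 1.000, attained e.g. along the cycle 2 → 2 with weight 1 and length 1. So λ(A) = 1/1 = 1.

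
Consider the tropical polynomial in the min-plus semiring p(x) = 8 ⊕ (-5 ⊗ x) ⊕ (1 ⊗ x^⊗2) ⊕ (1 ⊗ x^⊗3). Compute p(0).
p(0) = -5

A tropical monomial a ⊗ x^⊗i evaluates to a + i · x. Evaluating each term at x = 0:
  Term 0 contributes 8 + 0 · 0 = 8
  Term 1 contributes -5 + 1 · 0 = -5
  Term 2 contributes 1 + 2 · 0 = 1
  Term 3 contributes 1 + 3 · 0 = 1
p(0) = ⊕ of these = min[8, -5, 1, 1] = -5.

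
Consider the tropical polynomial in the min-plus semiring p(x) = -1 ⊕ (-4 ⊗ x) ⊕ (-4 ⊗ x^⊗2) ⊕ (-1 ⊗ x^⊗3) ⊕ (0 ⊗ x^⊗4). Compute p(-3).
p(-3) = -12

A tropical monomial a ⊗ x^⊗i evaluates to a + i · x. Evaluating each term at x = -3:
  Term 0 contributes -1 + 0 · -3 = -1
  Term 1 contributes -4 + 1 · -3 = -7
  Term 2 contributes -4 + 2 · -3 = -10
  Term 3 contributes -1 + 3 · -3 = -10
  Term 4 contributes 0 + 4 · -3 = -12
p(-3) = ⊕ of these = min[-1, -7, -10, -10, -12] = -12.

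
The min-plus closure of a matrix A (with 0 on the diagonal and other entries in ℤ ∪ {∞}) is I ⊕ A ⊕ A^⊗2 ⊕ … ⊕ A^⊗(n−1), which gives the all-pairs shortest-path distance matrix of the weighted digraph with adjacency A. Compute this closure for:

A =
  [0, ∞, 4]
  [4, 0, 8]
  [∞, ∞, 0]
Closure =
  [0, ∞, 4]
  [4, 0, 8]
  [∞, ∞, 0]

This is the Floyd-Warshall all-pairs shortest-path computation. For each intermediate vertex k = 0, 1, …, 2, update dist[i][j] ← min(dist[i][j], dist[i][k] + dist[k][j]). The final matrix gives, for each (i, j), the minimum total weight of any directed path from i to j (possibly empty when i = j).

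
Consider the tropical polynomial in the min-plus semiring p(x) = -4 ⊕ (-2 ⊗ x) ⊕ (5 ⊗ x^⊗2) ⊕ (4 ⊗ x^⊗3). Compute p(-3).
p(-3) = -5

A tropical monomial a ⊗ x^⊗i evaluates to a + i · x. Evaluating each term at x = -3:
  Term 0 contributes -4 + 0 · -3 = -4
  Term 1 contributes -2 + 1 · -3 = -5
  Term 2 contributes 5 + 2 · -3 = -1
  Term 3 contributes 4 + 3 · -3 = -5
p(-3) = ⊕ of these = min[-4, -5, -1, -5] = -5.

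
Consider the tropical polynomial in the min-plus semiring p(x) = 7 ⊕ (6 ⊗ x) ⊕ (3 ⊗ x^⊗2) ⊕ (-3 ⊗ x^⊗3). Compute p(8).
p(8) = 7

A tropical monomial a ⊗ x^⊗i evaluates to a + i · x. Evaluating each term at x = 8:
  Term 0 contributes 7 + 0 · 8 = 7
  Term 1 contributes 6 + 1 · 8 = 14
  Term 2 contributes 3 + 2 · 8 = 19
  Term 3 contributes -3 + 3 · 8 = 21
p(8) = ⊕ of these = min[7, 14, 19, 21] = 7.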